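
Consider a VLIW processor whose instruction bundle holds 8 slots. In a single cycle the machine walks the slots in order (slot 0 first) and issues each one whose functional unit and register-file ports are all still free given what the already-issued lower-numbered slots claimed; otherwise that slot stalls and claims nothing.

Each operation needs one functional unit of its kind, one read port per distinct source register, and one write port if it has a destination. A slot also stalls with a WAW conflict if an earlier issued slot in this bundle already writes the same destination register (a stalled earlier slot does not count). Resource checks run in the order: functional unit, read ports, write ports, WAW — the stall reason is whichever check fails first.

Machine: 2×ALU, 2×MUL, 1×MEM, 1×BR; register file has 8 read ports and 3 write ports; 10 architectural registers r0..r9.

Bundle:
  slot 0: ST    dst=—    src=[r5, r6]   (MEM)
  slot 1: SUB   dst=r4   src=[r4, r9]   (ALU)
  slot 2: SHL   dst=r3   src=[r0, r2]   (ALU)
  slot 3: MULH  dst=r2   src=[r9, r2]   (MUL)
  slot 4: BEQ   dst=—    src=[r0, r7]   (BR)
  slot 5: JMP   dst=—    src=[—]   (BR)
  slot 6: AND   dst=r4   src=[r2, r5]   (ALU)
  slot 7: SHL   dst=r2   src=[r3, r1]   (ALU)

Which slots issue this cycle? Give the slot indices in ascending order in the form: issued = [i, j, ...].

slot 0 (MEM): ISSUE — free A2,Mu2,Ld0,B1 rp6 wp3
slot 1 (ALU): ISSUE — free A1,Mu2,Ld0,B1 rp4 wp2
slot 2 (ALU): ISSUE — free A0,Mu2,Ld0,B1 rp2 wp1
slot 3 (MUL): ISSUE — free A0,Mu1,Ld0,B1 rp0 wp0
slot 4 (BR): stall RD_PORT — free A0,Mu1,Ld0,B1 rp0 wp0
slot 5 (BR): ISSUE — free A0,Mu1,Ld0,B0 rp0 wp0
slot 6 (ALU): stall FU — free A0,Mu1,Ld0,B0 rp0 wp0
slot 7 (ALU): stall FU — free A0,Mu1,Ld0,B0 rp0 wp0

issued = [0, 1, 2, 3, 5]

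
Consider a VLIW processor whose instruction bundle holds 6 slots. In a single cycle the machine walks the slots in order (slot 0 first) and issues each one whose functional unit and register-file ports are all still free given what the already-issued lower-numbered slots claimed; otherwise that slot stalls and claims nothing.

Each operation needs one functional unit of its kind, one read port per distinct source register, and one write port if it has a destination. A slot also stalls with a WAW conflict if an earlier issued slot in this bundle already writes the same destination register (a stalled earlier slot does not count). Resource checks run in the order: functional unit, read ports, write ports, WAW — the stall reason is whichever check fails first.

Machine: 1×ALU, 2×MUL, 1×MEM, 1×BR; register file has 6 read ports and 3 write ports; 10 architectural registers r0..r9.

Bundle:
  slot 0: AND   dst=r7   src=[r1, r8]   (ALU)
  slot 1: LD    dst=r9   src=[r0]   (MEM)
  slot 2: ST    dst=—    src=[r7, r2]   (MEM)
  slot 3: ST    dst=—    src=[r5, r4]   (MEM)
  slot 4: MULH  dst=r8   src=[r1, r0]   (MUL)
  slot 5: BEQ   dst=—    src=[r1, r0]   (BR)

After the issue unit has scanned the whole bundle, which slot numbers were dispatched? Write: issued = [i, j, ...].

  0. ALU→r7 ⇒ go  {0A/2Mu/1Ld/1B | 4r 2w}
  1. MEM→r9 ⇒ go  {0A/2Mu/0Ld/1B | 3r 1w}
  2. MEM ⇒ no(FU)  {0A/2Mu/0Ld/1B | 3r 1w}
  3. MEM ⇒ no(FU)  {0A/2Mu/0Ld/1B | 3r 1w}
  4. MUL→r8 ⇒ go  {0A/1Mu/0Ld/1B | 1r 0w}
  5. BR ⇒ no(RD_PORT)  {0A/1Mu/0Ld/1B | 1r 0w}

issued = [0, 1, 4]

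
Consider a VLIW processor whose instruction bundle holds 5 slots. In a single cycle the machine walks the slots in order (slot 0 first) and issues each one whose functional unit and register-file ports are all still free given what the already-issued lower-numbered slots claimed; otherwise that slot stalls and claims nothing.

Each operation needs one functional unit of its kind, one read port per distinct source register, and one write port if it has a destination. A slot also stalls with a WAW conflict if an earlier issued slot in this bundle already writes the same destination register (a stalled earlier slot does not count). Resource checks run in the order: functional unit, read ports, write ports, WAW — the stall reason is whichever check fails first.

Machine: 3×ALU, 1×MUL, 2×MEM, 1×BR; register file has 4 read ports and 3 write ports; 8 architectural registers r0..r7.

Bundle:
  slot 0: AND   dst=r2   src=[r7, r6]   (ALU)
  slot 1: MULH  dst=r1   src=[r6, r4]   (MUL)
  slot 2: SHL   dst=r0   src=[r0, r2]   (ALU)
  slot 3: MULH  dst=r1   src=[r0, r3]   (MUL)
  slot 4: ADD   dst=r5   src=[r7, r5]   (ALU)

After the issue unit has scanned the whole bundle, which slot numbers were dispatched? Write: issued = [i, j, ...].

issued = [0, 1]

(0) want 1×ALU +2rd +1wr — yes → AL2|MU1|ME2|BR1|rd2|wr2
(1) want 1×MUL +2rd +1wr — yes → AL2|MU0|ME2|BR1|rd0|wr1
(2) want 1×ALU +2rd +1wr — RD_PORT → AL2|MU0|ME2|BR1|rd0|wr1
(3) want 1×MUL +2rd +1wr — FU → AL2|MU0|ME2|BR1|rd0|wr1
(4) want 1×ALU +2rd +1wr — RD_PORT → AL2|MU0|ME2|BR1|rd0|wr1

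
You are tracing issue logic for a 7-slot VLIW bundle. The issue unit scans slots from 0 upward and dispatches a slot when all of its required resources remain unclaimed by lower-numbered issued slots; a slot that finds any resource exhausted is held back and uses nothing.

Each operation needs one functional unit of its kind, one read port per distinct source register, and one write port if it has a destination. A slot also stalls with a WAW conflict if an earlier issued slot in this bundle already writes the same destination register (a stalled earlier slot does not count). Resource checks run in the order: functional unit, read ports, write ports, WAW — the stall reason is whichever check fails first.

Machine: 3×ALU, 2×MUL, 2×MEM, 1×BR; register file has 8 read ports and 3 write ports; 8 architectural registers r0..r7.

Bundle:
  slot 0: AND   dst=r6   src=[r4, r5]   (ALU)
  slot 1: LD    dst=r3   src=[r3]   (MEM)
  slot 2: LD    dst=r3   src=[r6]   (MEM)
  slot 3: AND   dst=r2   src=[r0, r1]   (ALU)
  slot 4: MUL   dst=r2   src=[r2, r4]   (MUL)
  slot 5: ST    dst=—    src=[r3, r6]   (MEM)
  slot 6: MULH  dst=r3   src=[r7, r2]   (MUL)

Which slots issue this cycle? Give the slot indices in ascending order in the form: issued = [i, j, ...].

#0 ALU src=r4,r5 dispatched  <A:2 Mu:2 Ld:2 B:1 rd:6 wr:2>
#1 MEM src=r3 dispatched  <A:2 Mu:2 Ld:1 B:1 rd:5 wr:1>
#2 MEM src=r6 held:WAW  <A:2 Mu:2 Ld:1 B:1 rd:5 wr:1>
#3 ALU src=r0,r1 dispatched  <A:1 Mu:2 Ld:1 B:1 rd:3 wr:0>
#4 MUL src=r2,r4 held:WR_PORT  <A:1 Mu:2 Ld:1 B:1 rd:3 wr:0>
#5 MEM src=r3,r6 dispatched  <A:1 Mu:2 Ld:0 B:1 rd:1 wr:0>
#6 MUL src=r7,r2 held:RD_PORT  <A:1 Mu:2 Ld:0 B:1 rd:1 wr:0>

issued = [0, 1, 3, 5]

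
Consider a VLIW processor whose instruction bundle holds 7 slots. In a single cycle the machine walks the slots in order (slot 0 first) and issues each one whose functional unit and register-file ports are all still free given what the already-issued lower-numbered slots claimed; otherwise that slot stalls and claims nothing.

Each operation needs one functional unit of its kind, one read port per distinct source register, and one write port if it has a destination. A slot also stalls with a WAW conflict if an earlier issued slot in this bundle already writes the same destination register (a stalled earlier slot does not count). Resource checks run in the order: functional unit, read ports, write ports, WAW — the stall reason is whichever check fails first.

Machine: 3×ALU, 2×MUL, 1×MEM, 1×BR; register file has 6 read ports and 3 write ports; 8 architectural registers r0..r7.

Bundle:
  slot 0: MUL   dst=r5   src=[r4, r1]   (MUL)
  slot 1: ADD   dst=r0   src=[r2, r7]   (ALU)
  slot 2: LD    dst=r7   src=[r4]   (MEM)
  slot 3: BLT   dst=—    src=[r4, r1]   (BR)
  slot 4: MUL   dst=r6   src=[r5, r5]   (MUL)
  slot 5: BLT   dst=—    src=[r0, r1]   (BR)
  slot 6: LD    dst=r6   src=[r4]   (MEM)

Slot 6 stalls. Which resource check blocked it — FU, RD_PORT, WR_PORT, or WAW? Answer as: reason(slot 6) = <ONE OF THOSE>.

[0] MUL needs rd=2 wr=1: ok; after: ALU=3 MUL=1 MEM=1 BR=1, R=4, W=2
[1] ALU needs rd=2 wr=1: ok; after: ALU=2 MUL=1 MEM=1 BR=1, R=2, W=1
[2] MEM needs rd=1 wr=1: ok; after: ALU=2 MUL=1 MEM=0 BR=1, R=1, W=0
[3] BR needs rd=2 wr=0: RD_PORT; after: ALU=2 MUL=1 MEM=0 BR=1, R=1, W=0
[4] MUL needs rd=1 wr=1: WR_PORT; after: ALU=2 MUL=1 MEM=0 BR=1, R=1, W=0
[5] BR needs rd=2 wr=0: RD_PORT; after: ALU=2 MUL=1 MEM=0 BR=1, R=1, W=0
[6] MEM needs rd=1 wr=1: FU; after: ALU=2 MUL=1 MEM=0 BR=1, R=1, W=0

reason(slot 6) = FU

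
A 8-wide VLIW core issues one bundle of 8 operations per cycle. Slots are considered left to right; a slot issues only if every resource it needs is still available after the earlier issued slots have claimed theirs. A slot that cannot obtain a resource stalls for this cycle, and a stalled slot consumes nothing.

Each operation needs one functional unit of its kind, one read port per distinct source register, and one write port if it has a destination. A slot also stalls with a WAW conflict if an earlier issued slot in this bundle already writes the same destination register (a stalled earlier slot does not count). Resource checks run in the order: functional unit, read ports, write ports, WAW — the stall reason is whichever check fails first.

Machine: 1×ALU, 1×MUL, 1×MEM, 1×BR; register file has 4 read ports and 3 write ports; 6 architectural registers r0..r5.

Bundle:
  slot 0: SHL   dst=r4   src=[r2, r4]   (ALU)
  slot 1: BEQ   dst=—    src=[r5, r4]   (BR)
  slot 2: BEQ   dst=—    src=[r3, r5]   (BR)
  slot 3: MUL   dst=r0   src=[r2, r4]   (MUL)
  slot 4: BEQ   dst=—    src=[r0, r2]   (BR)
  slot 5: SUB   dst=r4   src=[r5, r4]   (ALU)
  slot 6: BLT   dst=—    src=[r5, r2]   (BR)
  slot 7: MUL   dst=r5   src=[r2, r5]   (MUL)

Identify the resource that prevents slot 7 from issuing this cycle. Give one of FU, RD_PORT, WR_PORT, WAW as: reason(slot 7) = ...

reason(slot 7) = RD_PORT

(0) want 1×ALU +2rd +1wr — yes → AL0|MU1|ME1|BR1|rd2|wr2
(1) want 1×BR +2rd +0wr — yes → AL0|MU1|ME1|BR0|rd0|wr2
(2) want 1×BR +2rd +0wr — FU → AL0|MU1|ME1|BR0|rd0|wr2
(3) want 1×MUL +2rd +1wr — RD_PORT → AL0|MU1|ME1|BR0|rd0|wr2
(4) want 1×BR +2rd +0wr — FU → AL0|MU1|ME1|BR0|rd0|wr2
(5) want 1×ALU +2rd +1wr — FU → AL0|MU1|ME1|BR0|rd0|wr2
(6) want 1×BR +2rd +0wr — FU → AL0|MU1|ME1|BR0|rd0|wr2
(7) want 1×MUL +2rd +1wr — RD_PORT → AL0|MU1|ME1|BR0|rd0|wr2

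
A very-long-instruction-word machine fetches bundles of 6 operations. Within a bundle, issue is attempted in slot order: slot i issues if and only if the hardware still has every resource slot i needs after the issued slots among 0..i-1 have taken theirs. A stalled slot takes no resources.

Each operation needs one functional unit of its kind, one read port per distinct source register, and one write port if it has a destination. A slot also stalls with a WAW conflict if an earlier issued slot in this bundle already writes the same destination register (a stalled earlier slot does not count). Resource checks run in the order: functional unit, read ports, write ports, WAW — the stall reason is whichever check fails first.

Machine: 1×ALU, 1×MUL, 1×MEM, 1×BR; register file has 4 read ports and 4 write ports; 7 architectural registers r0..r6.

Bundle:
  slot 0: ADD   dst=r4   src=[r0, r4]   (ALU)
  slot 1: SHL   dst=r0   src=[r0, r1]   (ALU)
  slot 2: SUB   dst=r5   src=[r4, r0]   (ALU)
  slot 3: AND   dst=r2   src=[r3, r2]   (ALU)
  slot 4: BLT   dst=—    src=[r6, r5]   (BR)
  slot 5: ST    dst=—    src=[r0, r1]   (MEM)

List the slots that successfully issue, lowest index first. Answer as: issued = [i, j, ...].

issued = [0, 4]

[0] ALU needs rd=2 wr=1: ok; after: ALU=0 MUL=1 MEM=1 BR=1, R=2, W=3
[1] ALU needs rd=2 wr=1: FU; after: ALU=0 MUL=1 MEM=1 BR=1, R=2, W=3
[2] ALU needs rd=2 wr=1: FU; after: ALU=0 MUL=1 MEM=1 BR=1, R=2, W=3
[3] ALU needs rd=2 wr=1: FU; after: ALU=0 MUL=1 MEM=1 BR=1, R=2, W=3
[4] BR needs rd=2 wr=0: ok; after: ALU=0 MUL=1 MEM=1 BR=0, R=0, W=3
[5] MEM needs rd=2 wr=0: RD_PORT; after: ALU=0 MUL=1 MEM=1 BR=0, R=0, W=3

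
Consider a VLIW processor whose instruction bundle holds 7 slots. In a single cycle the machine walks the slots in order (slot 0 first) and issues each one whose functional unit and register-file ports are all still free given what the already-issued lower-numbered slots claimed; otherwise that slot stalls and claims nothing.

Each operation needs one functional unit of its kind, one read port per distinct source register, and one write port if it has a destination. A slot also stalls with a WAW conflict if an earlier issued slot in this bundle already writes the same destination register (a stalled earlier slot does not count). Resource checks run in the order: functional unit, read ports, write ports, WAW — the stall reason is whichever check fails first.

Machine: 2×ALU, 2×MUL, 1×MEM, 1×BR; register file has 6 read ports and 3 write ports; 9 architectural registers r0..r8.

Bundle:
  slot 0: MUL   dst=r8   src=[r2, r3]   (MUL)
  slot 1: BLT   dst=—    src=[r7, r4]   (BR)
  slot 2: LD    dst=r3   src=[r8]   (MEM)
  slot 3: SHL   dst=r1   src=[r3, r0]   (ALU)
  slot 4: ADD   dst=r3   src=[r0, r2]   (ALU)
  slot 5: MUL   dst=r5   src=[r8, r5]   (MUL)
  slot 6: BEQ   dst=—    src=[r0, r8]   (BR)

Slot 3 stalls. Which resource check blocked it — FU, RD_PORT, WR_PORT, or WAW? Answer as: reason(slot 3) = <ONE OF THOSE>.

reason(slot 3) = RD_PORT

slot 0 (MUL): ISSUE — free A2,Mu1,Ld1,B1 rp4 wp2
slot 1 (BR): ISSUE — free A2,Mu1,Ld1,B0 rp2 wp2
slot 2 (MEM): ISSUE — free A2,Mu1,Ld0,B0 rp1 wp1
slot 3 (ALU): stall RD_PORT — free A2,Mu1,Ld0,B0 rp1 wp1
slot 4 (ALU): stall RD_PORT — free A2,Mu1,Ld0,B0 rp1 wp1
slot 5 (MUL): stall RD_PORT — free A2,Mu1,Ld0,B0 rp1 wp1
slot 6 (BR): stall FU — free A2,Mu1,Ld0,B0 rp1 wp1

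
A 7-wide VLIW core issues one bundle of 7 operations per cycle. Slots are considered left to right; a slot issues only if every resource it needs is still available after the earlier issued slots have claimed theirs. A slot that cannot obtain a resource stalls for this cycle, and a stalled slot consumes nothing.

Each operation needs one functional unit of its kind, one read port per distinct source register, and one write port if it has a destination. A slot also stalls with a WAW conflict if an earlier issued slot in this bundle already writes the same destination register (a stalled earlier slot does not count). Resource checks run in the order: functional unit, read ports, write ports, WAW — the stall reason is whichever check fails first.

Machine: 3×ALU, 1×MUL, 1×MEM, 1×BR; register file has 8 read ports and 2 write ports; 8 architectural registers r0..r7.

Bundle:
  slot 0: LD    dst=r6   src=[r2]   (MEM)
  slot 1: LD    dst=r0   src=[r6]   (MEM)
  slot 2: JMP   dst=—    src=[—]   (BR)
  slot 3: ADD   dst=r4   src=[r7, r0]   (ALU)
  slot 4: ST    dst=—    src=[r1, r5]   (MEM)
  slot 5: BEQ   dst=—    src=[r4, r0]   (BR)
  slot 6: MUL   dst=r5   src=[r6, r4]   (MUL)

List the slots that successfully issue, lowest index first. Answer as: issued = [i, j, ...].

issued = [0, 2, 3]

  0. MEM→r6 ⇒ go  {3A/1Mu/0Ld/1B | 7r 1w}
  1. MEM→r0 ⇒ no(FU)  {3A/1Mu/0Ld/1B | 7r 1w}
  2. BR ⇒ go  {3A/1Mu/0Ld/0B | 7r 1w}
  3. ALU→r4 ⇒ go  {2A/1Mu/0Ld/0B | 5r 0w}
  4. MEM ⇒ no(FU)  {2A/1Mu/0Ld/0B | 5r 0w}
  5. BR ⇒ no(FU)  {2A/1Mu/0Ld/0B | 5r 0w}
  6. MUL→r5 ⇒ no(WR_PORT)  {2A/1Mu/0Ld/0B | 5r 0w}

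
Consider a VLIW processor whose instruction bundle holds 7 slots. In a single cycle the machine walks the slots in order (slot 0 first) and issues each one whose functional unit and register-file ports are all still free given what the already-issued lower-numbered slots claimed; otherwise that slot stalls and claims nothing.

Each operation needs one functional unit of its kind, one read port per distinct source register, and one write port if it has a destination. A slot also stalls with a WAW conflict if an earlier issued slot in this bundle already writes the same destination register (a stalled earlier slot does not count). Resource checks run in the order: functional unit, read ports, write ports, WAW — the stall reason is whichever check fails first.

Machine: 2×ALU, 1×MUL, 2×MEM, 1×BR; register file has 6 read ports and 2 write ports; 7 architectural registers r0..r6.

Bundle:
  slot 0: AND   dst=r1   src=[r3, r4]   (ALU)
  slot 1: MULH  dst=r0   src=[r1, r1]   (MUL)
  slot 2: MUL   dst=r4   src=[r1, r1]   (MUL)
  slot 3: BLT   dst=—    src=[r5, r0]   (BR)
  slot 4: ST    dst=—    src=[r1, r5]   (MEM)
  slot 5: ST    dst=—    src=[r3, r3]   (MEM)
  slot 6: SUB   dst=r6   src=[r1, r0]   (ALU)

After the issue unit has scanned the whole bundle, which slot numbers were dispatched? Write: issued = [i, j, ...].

issued = [0, 1, 3, 5]

(0) want 1×ALU +2rd +1wr — yes → AL1|MU1|ME2|BR1|rd4|wr1
(1) want 1×MUL +1rd +1wr — yes → AL1|MU0|ME2|BR1|rd3|wr0
(2) want 1×MUL +1rd +1wr — FU → AL1|MU0|ME2|BR1|rd3|wr0
(3) want 1×BR +2rd +0wr — yes → AL1|MU0|ME2|BR0|rd1|wr0
(4) want 1×MEM +2rd +0wr — RD_PORT → AL1|MU0|ME2|BR0|rd1|wr0
(5) want 1×MEM +1rd +0wr — yes → AL1|MU0|ME1|BR0|rd0|wr0
(6) want 1×ALU +2rd +1wr — RD_PORT → AL1|MU0|ME1|BR0|rd0|wr0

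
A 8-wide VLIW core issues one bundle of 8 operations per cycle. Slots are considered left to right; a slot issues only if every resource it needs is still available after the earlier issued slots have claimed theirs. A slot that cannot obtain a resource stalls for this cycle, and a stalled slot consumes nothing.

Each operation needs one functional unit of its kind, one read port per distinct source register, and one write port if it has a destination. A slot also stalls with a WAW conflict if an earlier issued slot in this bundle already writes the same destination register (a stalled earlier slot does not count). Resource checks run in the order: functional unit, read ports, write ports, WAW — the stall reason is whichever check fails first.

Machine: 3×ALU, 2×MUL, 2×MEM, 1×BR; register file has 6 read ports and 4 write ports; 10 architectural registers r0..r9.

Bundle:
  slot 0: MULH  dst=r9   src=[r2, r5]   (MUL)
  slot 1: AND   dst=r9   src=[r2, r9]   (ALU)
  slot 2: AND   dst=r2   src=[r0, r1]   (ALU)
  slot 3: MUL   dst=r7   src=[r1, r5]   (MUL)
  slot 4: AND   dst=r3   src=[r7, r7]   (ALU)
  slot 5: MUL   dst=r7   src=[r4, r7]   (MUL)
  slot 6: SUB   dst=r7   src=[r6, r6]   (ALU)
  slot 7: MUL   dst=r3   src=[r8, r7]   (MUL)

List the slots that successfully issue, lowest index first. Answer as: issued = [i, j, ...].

issued = [0, 2, 3]

(0) want 1×MUL +2rd +1wr — yes → AL3|MU1|ME2|BR1|rd4|wr3
(1) want 1×ALU +2rd +1wr — WAW → AL3|MU1|ME2|BR1|rd4|wr3
(2) want 1×ALU +2rd +1wr — yes → AL2|MU1|ME2|BR1|rd2|wr2
(3) want 1×MUL +2rd +1wr — yes → AL2|MU0|ME2|BR1|rd0|wr1
(4) want 1×ALU +1rd +1wr — RD_PORT → AL2|MU0|ME2|BR1|rd0|wr1
(5) want 1×MUL +2rd +1wr — FU → AL2|MU0|ME2|BR1|rd0|wr1
(6) want 1×ALU +1rd +1wr — RD_PORT → AL2|MU0|ME2|BR1|rd0|wr1
(7) want 1×MUL +2rd +1wr — FU → AL2|MU0|ME2|BR1|rd0|wr1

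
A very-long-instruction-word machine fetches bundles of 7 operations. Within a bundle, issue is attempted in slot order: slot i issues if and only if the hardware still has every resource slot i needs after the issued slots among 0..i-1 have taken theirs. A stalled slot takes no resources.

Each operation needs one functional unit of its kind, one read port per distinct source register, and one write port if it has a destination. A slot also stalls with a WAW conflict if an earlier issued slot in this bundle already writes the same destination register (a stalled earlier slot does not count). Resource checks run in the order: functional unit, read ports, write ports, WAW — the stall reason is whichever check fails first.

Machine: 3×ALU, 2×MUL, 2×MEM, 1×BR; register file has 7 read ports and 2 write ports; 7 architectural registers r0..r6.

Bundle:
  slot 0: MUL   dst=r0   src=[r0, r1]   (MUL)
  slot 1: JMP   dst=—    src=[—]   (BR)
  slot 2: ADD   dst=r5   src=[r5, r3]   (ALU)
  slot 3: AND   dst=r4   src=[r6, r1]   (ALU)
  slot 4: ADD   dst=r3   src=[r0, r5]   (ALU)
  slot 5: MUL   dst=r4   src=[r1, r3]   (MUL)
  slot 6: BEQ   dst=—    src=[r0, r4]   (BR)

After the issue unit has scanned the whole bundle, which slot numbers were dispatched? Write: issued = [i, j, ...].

[0] MUL needs rd=2 wr=1: ok; after: ALU=3 MUL=1 MEM=2 BR=1, R=5, W=1
[1] BR needs rd=0 wr=0: ok; after: ALU=3 MUL=1 MEM=2 BR=0, R=5, W=1
[2] ALU needs rd=2 wr=1: ok; after: ALU=2 MUL=1 MEM=2 BR=0, R=3, W=0
[3] ALU needs rd=2 wr=1: WR_PORT; after: ALU=2 MUL=1 MEM=2 BR=0, R=3, W=0
[4] ALU needs rd=2 wr=1: WR_PORT; after: ALU=2 MUL=1 MEM=2 BR=0, R=3, W=0
[5] MUL needs rd=2 wr=1: WR_PORT; after: ALU=2 MUL=1 MEM=2 BR=0, R=3, W=0
[6] BR needs rd=2 wr=0: FU; after: ALU=2 MUL=1 MEM=2 BR=0, R=3, W=0

issued = [0, 1, 2]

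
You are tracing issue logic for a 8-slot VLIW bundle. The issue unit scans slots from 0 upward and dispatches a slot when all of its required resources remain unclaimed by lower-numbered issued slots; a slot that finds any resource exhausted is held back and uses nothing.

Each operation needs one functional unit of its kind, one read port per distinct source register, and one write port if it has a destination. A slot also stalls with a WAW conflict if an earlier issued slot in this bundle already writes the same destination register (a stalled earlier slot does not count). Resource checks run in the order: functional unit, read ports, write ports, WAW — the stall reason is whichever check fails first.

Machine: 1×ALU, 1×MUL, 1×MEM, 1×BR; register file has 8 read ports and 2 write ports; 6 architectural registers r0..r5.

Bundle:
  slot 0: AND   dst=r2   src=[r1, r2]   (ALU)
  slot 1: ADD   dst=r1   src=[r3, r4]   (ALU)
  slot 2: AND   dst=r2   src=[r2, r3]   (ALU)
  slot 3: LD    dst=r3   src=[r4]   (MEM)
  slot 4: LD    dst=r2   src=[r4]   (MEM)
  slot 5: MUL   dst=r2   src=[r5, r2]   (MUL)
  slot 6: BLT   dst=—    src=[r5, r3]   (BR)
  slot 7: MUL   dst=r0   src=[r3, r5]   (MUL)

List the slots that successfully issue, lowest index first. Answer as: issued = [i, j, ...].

[0] ALU needs rd=2 wr=1: ok; after: ALU=0 MUL=1 MEM=1 BR=1, R=6, W=1
[1] ALU needs rd=2 wr=1: FU; after: ALU=0 MUL=1 MEM=1 BR=1, R=6, W=1
[2] ALU needs rd=2 wr=1: FU; after: ALU=0 MUL=1 MEM=1 BR=1, R=6, W=1
[3] MEM needs rd=1 wr=1: ok; after: ALU=0 MUL=1 MEM=0 BR=1, R=5, W=0
[4] MEM needs rd=1 wr=1: FU; after: ALU=0 MUL=1 MEM=0 BR=1, R=5, W=0
[5] MUL needs rd=2 wr=1: WR_PORT; after: ALU=0 MUL=1 MEM=0 BR=1, R=5, W=0
[6] BR needs rd=2 wr=0: ok; after: ALU=0 MUL=1 MEM=0 BR=0, R=3, W=0
[7] MUL needs rd=2 wr=1: WR_PORT; after: ALU=0 MUL=1 MEM=0 BR=0, R=3, W=0

issued = [0, 3, 6]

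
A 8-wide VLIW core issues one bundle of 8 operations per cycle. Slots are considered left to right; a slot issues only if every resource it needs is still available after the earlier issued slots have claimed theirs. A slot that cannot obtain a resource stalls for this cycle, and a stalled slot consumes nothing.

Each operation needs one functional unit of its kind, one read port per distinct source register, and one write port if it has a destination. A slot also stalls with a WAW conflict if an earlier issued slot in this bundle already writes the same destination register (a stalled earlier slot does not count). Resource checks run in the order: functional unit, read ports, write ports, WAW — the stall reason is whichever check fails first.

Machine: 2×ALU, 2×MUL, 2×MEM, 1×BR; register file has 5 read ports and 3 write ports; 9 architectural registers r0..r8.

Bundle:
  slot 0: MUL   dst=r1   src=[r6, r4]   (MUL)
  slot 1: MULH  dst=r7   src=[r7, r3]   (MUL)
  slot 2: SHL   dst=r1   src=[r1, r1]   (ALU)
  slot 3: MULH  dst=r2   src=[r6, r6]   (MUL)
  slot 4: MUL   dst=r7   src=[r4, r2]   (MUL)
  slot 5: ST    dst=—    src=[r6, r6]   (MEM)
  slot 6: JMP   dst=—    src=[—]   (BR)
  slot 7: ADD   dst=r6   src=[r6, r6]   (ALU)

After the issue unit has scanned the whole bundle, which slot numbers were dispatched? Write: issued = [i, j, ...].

(0) want 1×MUL +2rd +1wr — yes → AL2|MU1|ME2|BR1|rd3|wr2
(1) want 1×MUL +2rd +1wr — yes → AL2|MU0|ME2|BR1|rd1|wr1
(2) want 1×ALU +1rd +1wr — WAW → AL2|MU0|ME2|BR1|rd1|wr1
(3) want 1×MUL +1rd +1wr — FU → AL2|MU0|ME2|BR1|rd1|wr1
(4) want 1×MUL +2rd +1wr — FU → AL2|MU0|ME2|BR1|rd1|wr1
(5) want 1×MEM +1rd +0wr — yes → AL2|MU0|ME1|BR1|rd0|wr1
(6) want 1×BR +0rd +0wr — yes → AL2|MU0|ME1|BR0|rd0|wr1
(7) want 1×ALU +1rd +1wr — RD_PORT → AL2|MU0|ME1|BR0|rd0|wr1

issued = [0, 1, 5, 6]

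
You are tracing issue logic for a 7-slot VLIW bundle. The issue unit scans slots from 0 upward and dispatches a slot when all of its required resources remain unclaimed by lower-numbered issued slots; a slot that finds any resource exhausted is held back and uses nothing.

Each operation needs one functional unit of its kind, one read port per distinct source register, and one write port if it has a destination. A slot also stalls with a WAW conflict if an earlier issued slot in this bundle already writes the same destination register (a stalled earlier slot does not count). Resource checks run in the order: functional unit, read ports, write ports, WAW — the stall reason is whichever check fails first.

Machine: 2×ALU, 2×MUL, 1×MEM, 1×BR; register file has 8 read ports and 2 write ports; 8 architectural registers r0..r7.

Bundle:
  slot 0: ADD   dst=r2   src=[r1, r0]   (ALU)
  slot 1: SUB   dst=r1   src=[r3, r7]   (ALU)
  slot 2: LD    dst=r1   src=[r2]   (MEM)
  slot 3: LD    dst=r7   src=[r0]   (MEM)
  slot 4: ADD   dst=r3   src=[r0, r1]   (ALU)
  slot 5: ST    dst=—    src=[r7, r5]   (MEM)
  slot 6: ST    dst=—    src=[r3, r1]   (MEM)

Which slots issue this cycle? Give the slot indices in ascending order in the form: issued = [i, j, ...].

issued = [0, 1, 5]

  0. ALU→r2 ⇒ go  {1A/2Mu/1Ld/1B | 6r 1w}
  1. ALU→r1 ⇒ go  {0A/2Mu/1Ld/1B | 4r 0w}
  2. MEM→r1 ⇒ no(WR_PORT)  {0A/2Mu/1Ld/1B | 4r 0w}
  3. MEM→r7 ⇒ no(WR_PORT)  {0A/2Mu/1Ld/1B | 4r 0w}
  4. ALU→r3 ⇒ no(FU)  {0A/2Mu/1Ld/1B | 4r 0w}
  5. MEM ⇒ go  {0A/2Mu/0Ld/1B | 2r 0w}
  6. MEM ⇒ no(FU)  {0A/2Mu/0Ld/1B | 2r 0w}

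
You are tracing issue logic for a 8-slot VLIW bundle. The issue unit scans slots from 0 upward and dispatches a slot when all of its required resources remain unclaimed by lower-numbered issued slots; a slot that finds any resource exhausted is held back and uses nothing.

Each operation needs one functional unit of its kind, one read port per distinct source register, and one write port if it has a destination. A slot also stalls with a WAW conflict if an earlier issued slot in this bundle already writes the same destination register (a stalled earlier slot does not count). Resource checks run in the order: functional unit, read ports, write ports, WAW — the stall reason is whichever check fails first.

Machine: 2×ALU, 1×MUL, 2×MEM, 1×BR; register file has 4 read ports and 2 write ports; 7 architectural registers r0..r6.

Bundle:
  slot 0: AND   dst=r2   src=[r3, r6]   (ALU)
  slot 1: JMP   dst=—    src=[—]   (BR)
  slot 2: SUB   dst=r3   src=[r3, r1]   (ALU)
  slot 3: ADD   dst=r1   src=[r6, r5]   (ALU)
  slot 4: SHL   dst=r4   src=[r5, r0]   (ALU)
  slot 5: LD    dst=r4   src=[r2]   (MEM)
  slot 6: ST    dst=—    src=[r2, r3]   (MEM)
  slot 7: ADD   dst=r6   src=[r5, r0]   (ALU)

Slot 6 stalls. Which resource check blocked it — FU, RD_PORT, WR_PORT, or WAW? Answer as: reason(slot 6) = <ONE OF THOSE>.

reason(slot 6) = RD_PORT

[0] ALU needs rd=2 wr=1: ok; after: ALU=1 MUL=1 MEM=2 BR=1, R=2, W=1
[1] BR needs rd=0 wr=0: ok; after: ALU=1 MUL=1 MEM=2 BR=0, R=2, W=1
[2] ALU needs rd=2 wr=1: ok; after: ALU=0 MUL=1 MEM=2 BR=0, R=0, W=0
[3] ALU needs rd=2 wr=1: FU; after: ALU=0 MUL=1 MEM=2 BR=0, R=0, W=0
[4] ALU needs rd=2 wr=1: FU; after: ALU=0 MUL=1 MEM=2 BR=0, R=0, W=0
[5] MEM needs rd=1 wr=1: RD_PORT; after: ALU=0 MUL=1 MEM=2 BR=0, R=0, W=0
[6] MEM needs rd=2 wr=0: RD_PORT; after: ALU=0 MUL=1 MEM=2 BR=0, R=0, W=0
[7] ALU needs rd=2 wr=1: FU; after: ALU=0 MUL=1 MEM=2 BR=0, R=0, W=0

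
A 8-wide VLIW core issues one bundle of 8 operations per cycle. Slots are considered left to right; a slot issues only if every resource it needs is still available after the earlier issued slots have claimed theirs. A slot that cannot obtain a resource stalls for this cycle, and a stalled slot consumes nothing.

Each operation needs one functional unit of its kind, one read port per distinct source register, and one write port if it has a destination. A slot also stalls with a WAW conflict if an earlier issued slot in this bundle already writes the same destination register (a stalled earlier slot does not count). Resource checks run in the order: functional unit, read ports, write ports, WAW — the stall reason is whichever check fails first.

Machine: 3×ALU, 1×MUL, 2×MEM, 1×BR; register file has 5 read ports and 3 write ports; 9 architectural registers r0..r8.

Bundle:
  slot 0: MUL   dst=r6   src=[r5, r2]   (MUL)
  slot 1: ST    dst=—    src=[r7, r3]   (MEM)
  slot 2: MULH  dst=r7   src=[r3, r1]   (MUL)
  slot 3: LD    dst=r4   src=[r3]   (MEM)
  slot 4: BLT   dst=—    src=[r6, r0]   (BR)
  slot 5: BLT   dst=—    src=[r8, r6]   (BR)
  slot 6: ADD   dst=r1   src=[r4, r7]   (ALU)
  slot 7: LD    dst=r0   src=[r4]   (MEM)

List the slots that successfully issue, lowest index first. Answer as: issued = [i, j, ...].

issued = [0, 1, 3]

slot 0 (MUL): ISSUE — free A3,Mu0,Ld2,B1 rp3 wp2
slot 1 (MEM): ISSUE — free A3,Mu0,Ld1,B1 rp1 wp2
slot 2 (MUL): stall FU — free A3,Mu0,Ld1,B1 rp1 wp2
slot 3 (MEM): ISSUE — free A3,Mu0,Ld0,B1 rp0 wp1
slot 4 (BR): stall RD_PORT — free A3,Mu0,Ld0,B1 rp0 wp1
slot 5 (BR): stall RD_PORT — free A3,Mu0,Ld0,B1 rp0 wp1
slot 6 (ALU): stall RD_PORT — free A3,Mu0,Ld0,B1 rp0 wp1
slot 7 (MEM): stall FU — free A3,Mu0,Ld0,B1 rp0 wp1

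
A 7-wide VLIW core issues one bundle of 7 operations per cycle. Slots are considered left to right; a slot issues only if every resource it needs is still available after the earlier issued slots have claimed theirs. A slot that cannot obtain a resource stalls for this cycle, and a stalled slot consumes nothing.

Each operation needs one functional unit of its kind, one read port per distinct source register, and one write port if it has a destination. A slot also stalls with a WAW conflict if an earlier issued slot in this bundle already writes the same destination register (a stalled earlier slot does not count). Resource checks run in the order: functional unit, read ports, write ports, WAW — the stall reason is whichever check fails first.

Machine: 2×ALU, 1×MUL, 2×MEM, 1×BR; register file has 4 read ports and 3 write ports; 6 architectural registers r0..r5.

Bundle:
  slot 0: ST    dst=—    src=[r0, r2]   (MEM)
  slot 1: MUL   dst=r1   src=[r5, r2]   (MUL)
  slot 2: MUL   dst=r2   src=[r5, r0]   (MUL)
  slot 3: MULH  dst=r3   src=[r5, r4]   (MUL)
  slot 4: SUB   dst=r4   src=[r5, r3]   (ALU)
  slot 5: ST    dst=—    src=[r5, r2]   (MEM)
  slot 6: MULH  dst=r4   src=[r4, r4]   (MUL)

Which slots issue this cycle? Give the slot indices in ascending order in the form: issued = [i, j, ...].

#0 MEM src=r0,r2 dispatched  <A:2 Mu:1 Ld:1 B:1 rd:2 wr:3>
#1 MUL src=r5,r2 dispatched  <A:2 Mu:0 Ld:1 B:1 rd:0 wr:2>
#2 MUL src=r5,r0 held:FU  <A:2 Mu:0 Ld:1 B:1 rd:0 wr:2>
#3 MUL src=r5,r4 held:FU  <A:2 Mu:0 Ld:1 B:1 rd:0 wr:2>
#4 ALU src=r5,r3 held:RD_PORT  <A:2 Mu:0 Ld:1 B:1 rd:0 wr:2>
#5 MEM src=r5,r2 held:RD_PORT  <A:2 Mu:0 Ld:1 B:1 rd:0 wr:2>
#6 MUL src=r4,r4 held:FU  <A:2 Mu:0 Ld:1 B:1 rd:0 wr:2>

issued = [0, 1]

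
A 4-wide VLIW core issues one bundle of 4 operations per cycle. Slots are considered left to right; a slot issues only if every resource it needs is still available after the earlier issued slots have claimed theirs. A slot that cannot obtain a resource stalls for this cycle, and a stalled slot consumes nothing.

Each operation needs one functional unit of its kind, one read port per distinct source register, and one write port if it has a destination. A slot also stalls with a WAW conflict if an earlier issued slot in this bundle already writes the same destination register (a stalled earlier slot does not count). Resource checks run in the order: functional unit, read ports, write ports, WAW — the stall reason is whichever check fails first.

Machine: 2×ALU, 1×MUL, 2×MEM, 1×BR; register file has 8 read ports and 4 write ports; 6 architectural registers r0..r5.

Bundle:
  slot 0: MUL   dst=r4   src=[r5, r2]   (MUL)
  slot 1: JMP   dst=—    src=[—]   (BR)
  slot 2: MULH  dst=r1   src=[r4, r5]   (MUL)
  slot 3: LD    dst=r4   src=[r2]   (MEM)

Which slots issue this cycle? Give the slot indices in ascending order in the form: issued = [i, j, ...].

slot 0 (MUL): ISSUE — free A2,Mu0,Ld2,B1 rp6 wp3
slot 1 (BR): ISSUE — free A2,Mu0,Ld2,B0 rp6 wp3
slot 2 (MUL): stall FU — free A2,Mu0,Ld2,B0 rp6 wp3
slot 3 (MEM): stall WAW — free A2,Mu0,Ld2,B0 rp6 wp3

issued = [0, 1]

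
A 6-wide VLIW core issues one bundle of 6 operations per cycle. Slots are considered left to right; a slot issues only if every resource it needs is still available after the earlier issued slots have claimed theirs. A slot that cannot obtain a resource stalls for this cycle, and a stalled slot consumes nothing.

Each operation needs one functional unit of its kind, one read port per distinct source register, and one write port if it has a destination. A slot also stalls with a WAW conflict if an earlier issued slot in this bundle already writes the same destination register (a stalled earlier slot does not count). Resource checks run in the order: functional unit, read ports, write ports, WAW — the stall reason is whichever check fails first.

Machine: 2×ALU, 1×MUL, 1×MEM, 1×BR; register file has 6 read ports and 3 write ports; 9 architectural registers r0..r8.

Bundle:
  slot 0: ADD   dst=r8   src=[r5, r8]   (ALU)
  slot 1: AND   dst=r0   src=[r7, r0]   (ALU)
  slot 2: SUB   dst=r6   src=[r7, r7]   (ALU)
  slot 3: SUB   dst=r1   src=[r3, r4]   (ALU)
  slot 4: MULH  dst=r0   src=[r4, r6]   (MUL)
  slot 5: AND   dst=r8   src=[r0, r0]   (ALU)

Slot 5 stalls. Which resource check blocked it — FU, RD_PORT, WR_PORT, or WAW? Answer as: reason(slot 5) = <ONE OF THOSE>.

slot 0 (ALU): ISSUE — free A1,Mu1,Ld1,B1 rp4 wp2
slot 1 (ALU): ISSUE — free A0,Mu1,Ld1,B1 rp2 wp1
slot 2 (ALU): stall FU — free A0,Mu1,Ld1,B1 rp2 wp1
slot 3 (ALU): stall FU — free A0,Mu1,Ld1,B1 rp2 wp1
slot 4 (MUL): stall WAW — free A0,Mu1,Ld1,B1 rp2 wp1
slot 5 (ALU): stall FU — free A0,Mu1,Ld1,B1 rp2 wp1

reason(slot 5) = FU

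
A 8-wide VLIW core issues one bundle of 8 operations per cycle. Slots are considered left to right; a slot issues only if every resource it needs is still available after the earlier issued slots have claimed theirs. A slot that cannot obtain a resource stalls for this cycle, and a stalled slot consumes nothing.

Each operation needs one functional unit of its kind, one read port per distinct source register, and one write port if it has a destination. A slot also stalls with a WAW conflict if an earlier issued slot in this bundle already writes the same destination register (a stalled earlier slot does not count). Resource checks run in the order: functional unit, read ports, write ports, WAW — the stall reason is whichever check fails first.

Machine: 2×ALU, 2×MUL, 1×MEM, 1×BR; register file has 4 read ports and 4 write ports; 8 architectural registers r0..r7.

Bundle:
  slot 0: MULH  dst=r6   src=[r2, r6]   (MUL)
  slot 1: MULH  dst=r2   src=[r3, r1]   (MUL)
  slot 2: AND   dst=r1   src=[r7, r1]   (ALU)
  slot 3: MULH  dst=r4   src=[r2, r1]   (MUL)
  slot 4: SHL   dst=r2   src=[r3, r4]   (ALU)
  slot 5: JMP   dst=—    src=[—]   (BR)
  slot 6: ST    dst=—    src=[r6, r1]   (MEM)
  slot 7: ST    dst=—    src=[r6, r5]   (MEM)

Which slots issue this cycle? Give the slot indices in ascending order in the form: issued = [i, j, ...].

#0 MUL src=r2,r6 dispatched  <A:2 Mu:1 Ld:1 B:1 rd:2 wr:3>
#1 MUL src=r3,r1 dispatched  <A:2 Mu:0 Ld:1 B:1 rd:0 wr:2>
#2 ALU src=r7,r1 held:RD_PORT  <A:2 Mu:0 Ld:1 B:1 rd:0 wr:2>
#3 MUL src=r2,r1 held:FU  <A:2 Mu:0 Ld:1 B:1 rd:0 wr:2>
#4 ALU src=r3,r4 held:RD_PORT  <A:2 Mu:0 Ld:1 B:1 rd:0 wr:2>
#5 BR src=- dispatched  <A:2 Mu:0 Ld:1 B:0 rd:0 wr:2>
#6 MEM src=r6,r1 held:RD_PORT  <A:2 Mu:0 Ld:1 B:0 rd:0 wr:2>
#7 MEM src=r6,r5 held:RD_PORT  <A:2 Mu:0 Ld:1 B:0 rd:0 wr:2>

issued = [0, 1, 5]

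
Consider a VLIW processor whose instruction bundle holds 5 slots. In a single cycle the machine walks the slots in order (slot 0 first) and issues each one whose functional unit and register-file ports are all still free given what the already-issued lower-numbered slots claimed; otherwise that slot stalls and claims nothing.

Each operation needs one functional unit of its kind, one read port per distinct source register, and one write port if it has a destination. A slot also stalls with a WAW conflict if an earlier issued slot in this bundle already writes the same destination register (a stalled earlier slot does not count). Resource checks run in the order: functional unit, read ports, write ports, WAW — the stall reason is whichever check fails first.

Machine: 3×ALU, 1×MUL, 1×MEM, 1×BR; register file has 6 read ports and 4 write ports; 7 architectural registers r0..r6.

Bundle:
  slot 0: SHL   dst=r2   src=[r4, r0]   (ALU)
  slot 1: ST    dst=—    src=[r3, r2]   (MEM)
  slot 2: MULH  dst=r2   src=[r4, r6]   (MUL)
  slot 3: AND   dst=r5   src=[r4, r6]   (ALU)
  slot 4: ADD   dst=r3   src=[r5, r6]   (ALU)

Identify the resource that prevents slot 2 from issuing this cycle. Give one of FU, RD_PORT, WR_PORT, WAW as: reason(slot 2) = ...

reason(slot 2) = WAW

slot 0 (ALU): ISSUE — free A2,Mu1,Ld1,B1 rp4 wp3
slot 1 (MEM): ISSUE — free A2,Mu1,Ld0,B1 rp2 wp3
slot 2 (MUL): stall WAW — free A2,Mu1,Ld0,B1 rp2 wp3
slot 3 (ALU): ISSUE — free A1,Mu1,Ld0,B1 rp0 wp2
slot 4 (ALU): stall RD_PORT — free A1,Mu1,Ld0,B1 rp0 wp2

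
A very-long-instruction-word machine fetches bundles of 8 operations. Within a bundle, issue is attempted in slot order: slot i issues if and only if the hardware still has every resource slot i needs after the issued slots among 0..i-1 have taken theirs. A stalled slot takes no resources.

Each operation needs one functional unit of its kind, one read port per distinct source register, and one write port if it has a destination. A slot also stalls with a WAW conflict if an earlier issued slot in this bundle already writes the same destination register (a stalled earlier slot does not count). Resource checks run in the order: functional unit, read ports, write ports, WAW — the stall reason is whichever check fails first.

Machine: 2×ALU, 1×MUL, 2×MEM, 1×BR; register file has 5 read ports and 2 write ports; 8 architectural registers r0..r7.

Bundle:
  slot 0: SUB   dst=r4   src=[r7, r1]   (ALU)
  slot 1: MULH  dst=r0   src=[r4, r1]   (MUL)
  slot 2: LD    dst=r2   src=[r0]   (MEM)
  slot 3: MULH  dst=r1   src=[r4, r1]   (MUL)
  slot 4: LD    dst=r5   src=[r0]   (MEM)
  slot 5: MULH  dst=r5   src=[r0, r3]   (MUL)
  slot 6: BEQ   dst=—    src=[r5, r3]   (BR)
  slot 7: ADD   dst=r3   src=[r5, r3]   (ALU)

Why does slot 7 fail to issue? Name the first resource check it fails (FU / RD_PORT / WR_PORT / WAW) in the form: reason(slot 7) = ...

slot 0 (ALU): ISSUE — free A1,Mu1,Ld2,B1 rp3 wp1
slot 1 (MUL): ISSUE — free A1,Mu0,Ld2,B1 rp1 wp0
slot 2 (MEM): stall WR_PORT — free A1,Mu0,Ld2,B1 rp1 wp0
slot 3 (MUL): stall FU — free A1,Mu0,Ld2,B1 rp1 wp0
slot 4 (MEM): stall WR_PORT — free A1,Mu0,Ld2,B1 rp1 wp0
slot 5 (MUL): stall FU — free A1,Mu0,Ld2,B1 rp1 wp0
slot 6 (BR): stall RD_PORT — free A1,Mu0,Ld2,B1 rp1 wp0
slot 7 (ALU): stall RD_PORT — free A1,Mu0,Ld2,B1 rp1 wp0

reason(slot 7) = RD_PORT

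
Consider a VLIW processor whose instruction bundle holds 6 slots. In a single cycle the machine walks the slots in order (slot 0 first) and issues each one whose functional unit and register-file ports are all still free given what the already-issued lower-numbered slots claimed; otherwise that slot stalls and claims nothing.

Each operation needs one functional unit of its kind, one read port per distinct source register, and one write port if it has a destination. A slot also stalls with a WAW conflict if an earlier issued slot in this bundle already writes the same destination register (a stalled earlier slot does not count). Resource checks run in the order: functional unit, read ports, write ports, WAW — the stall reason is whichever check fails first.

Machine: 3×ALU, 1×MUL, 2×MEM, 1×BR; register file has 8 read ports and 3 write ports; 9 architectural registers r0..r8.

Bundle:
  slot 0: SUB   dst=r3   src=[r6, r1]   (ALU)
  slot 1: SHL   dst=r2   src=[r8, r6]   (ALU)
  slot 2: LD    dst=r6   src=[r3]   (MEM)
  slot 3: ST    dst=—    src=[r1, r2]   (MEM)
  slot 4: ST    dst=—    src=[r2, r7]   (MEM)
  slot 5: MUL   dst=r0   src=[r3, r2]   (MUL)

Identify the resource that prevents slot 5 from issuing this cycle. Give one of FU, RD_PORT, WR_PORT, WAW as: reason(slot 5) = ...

(0) want 1×ALU +2rd +1wr — yes → AL2|MU1|ME2|BR1|rd6|wr2
(1) want 1×ALU +2rd +1wr — yes → AL1|MU1|ME2|BR1|rd4|wr1
(2) want 1×MEM +1rd +1wr — yes → AL1|MU1|ME1|BR1|rd3|wr0
(3) want 1×MEM +2rd +0wr — yes → AL1|MU1|ME0|BR1|rd1|wr0
(4) want 1×MEM +2rd +0wr — FU → AL1|MU1|ME0|BR1|rd1|wr0
(5) want 1×MUL +2rd +1wr — RD_PORT → AL1|MU1|ME0|BR1|rd1|wr0

reason(slot 5) = RD_PORT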